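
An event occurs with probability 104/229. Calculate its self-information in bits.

Information content I(x) = -log₂(p(x))
I = -log₂(104/229) = -log₂(0.4541)
I = 1.1388 bits


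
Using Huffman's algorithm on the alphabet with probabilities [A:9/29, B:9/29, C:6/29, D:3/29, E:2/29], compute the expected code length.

Huffman tree construction:
Combine smallest probabilities repeatedly
Resulting codes:
  A: 10 (length 2)
  B: 11 (length 2)
  C: 01 (length 2)
  D: 001 (length 3)
  E: 000 (length 3)
Average length = Σ p(s) × length(s) = 2.1724 bits


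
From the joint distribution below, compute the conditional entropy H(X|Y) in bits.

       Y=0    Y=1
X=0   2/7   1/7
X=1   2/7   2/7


H(X|Y) = Σ_y p(y) H(X|Y=y)
  p(Y=0) = 4/7, H(X|Y=0) = 1.0000
  p(Y=1) = 3/7, H(X|Y=1) = 0.9183
H(X|Y) = 0.5714×1.0000 + 0.4286×0.9183 = 0.9650 bits


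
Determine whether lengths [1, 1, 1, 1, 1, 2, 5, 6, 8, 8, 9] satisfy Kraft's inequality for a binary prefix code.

Kraft inequality: Σ 2^(-l_i) ≤ 1 for prefix-free code
Calculating: 2^(-1) + 2^(-1) + 2^(-1) + 2^(-1) + 2^(-1) + 2^(-2) + 2^(-5) + 2^(-6) + 2^(-8) + 2^(-8) + 2^(-9)
= 0.5 + 0.5 + 0.5 + 0.5 + 0.5 + 0.25 + 0.03125 + 0.015625 + 0.00390625 + 0.00390625 + 0.001953125
= 2.8066
Since 2.8066 > 1, prefix-free code does not exist


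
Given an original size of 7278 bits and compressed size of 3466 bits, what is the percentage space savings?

Space savings = (1 - Compressed/Original) × 100%
= (1 - 3466/7278) × 100%
= 52.38%


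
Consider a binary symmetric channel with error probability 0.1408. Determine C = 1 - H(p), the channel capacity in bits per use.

For BSC with error probability p:
C = 1 - H(p) where H(p) is binary entropy
H(0.1408) = -0.1408 × log₂(0.1408) - 0.8592 × log₂(0.8592)
H(p) = 0.5863
C = 1 - 0.5863 = 0.4137 bits/use


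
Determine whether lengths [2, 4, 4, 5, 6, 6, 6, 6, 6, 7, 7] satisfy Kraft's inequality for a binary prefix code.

Kraft inequality: Σ 2^(-l_i) ≤ 1 for prefix-free code
Calculating: 2^(-2) + 2^(-4) + 2^(-4) + 2^(-5) + 2^(-6) + 2^(-6) + 2^(-6) + 2^(-6) + 2^(-6) + 2^(-7) + 2^(-7)
= 0.25 + 0.0625 + 0.0625 + 0.03125 + 0.015625 + 0.015625 + 0.015625 + 0.015625 + 0.015625 + 0.0078125 + 0.0078125
= 0.5000
Since 0.5000 ≤ 1, prefix-free code exists


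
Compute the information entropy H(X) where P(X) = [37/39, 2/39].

H(X) = -Σ p(x) log₂ p(x)
  -37/39 × log₂(37/39) = 0.0721
  -2/39 × log₂(2/39) = 0.2198
H(X) = 0.2918 bits


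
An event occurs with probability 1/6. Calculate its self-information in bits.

Information content I(x) = -log₂(p(x))
I = -log₂(1/6) = -log₂(0.1667)
I = 2.5850 bits


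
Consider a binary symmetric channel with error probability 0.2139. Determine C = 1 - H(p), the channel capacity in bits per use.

For BSC with error probability p:
C = 1 - H(p) where H(p) is binary entropy
H(0.2139) = -0.2139 × log₂(0.2139) - 0.7861 × log₂(0.7861)
H(p) = 0.7489
C = 1 - 0.7489 = 0.2511 bits/use


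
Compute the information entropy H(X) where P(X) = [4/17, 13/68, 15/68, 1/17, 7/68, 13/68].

H(X) = -Σ p(x) log₂ p(x)
  -4/17 × log₂(4/17) = 0.4912
  -13/68 × log₂(13/68) = 0.4563
  -15/68 × log₂(15/68) = 0.4810
  -1/17 × log₂(1/17) = 0.2404
  -7/68 × log₂(7/68) = 0.3377
  -13/68 × log₂(13/68) = 0.4563
H(X) = 2.4630 bits


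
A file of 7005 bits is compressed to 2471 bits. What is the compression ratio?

Compression ratio = Original / Compressed
= 7005 / 2471 = 2.83:1


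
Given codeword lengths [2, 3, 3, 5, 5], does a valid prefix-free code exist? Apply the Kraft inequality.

Kraft inequality: Σ 2^(-l_i) ≤ 1 for prefix-free code
Calculating: 2^(-2) + 2^(-3) + 2^(-3) + 2^(-5) + 2^(-5)
= 0.25 + 0.125 + 0.125 + 0.03125 + 0.03125
= 0.5625
Since 0.5625 ≤ 1, prefix-free code exists


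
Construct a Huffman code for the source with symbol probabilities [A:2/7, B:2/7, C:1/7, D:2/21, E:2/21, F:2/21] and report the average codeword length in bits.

Huffman tree construction:
Combine smallest probabilities repeatedly
Resulting codes:
  A: 10 (length 2)
  B: 11 (length 2)
  C: 011 (length 3)
  D: 000 (length 3)
  E: 001 (length 3)
  F: 010 (length 3)
Average length = Σ p(s) × length(s) = 2.4286 bits


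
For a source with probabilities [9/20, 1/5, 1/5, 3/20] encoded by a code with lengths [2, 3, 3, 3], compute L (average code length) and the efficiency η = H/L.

Average length L = Σ p_i × l_i = 2.5500 bits
Entropy H = 1.8577 bits
Efficiency η = H/L × 100% = 72.85%


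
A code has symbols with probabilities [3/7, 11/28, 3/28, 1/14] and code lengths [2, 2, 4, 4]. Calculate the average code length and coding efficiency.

Average length L = Σ p_i × l_i = 2.3571 bits
Entropy H = 1.6706 bits
Efficiency η = H/L × 100% = 70.88%


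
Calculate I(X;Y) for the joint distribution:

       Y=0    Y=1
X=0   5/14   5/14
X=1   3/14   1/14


H(X) = 0.8631, H(Y) = 0.9852, H(X,Y) = 1.8092
I(X;Y) = H(X) + H(Y) - H(X,Y) = 0.0391 bits


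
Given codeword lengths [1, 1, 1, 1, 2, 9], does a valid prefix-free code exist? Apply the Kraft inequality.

Kraft inequality: Σ 2^(-l_i) ≤ 1 for prefix-free code
Calculating: 2^(-1) + 2^(-1) + 2^(-1) + 2^(-1) + 2^(-2) + 2^(-9)
= 0.5 + 0.5 + 0.5 + 0.5 + 0.25 + 0.001953125
= 2.2520
Since 2.2520 > 1, prefix-free code does not exist


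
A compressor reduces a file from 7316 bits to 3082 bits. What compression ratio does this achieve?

Compression ratio = Original / Compressed
= 7316 / 3082 = 2.37:1


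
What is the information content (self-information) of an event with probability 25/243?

Information content I(x) = -log₂(p(x))
I = -log₂(25/243) = -log₂(0.1029)
I = 3.2810 bits


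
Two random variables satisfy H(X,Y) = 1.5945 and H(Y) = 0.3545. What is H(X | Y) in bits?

Chain rule: H(X,Y) = H(X|Y) + H(Y)
H(X|Y) = H(X,Y) - H(Y) = 1.5945 - 0.3545 = 1.24 bits


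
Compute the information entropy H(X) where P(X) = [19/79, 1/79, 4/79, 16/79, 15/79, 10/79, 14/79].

H(X) = -Σ p(x) log₂ p(x)
  -19/79 × log₂(19/79) = 0.4944
  -1/79 × log₂(1/79) = 0.0798
  -4/79 × log₂(4/79) = 0.2179
  -16/79 × log₂(16/79) = 0.4666
  -15/79 × log₂(15/79) = 0.4551
  -10/79 × log₂(10/79) = 0.3774
  -14/79 × log₂(14/79) = 0.4424
H(X) = 2.5337 bits


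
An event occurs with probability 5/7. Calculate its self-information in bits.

Information content I(x) = -log₂(p(x))
I = -log₂(5/7) = -log₂(0.7143)
I = 0.4854 bits


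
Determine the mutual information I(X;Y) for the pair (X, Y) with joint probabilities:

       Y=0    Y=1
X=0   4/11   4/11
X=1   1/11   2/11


H(X) = 0.8454, H(Y) = 0.9940, H(X,Y) = 1.8231
I(X;Y) = H(X) + H(Y) - H(X,Y) = 0.0163 bits


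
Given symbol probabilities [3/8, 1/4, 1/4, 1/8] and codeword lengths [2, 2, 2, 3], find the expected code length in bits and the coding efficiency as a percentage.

Average length L = Σ p_i × l_i = 2.1250 bits
Entropy H = 1.9056 bits
Efficiency η = H/L × 100% = 89.68%


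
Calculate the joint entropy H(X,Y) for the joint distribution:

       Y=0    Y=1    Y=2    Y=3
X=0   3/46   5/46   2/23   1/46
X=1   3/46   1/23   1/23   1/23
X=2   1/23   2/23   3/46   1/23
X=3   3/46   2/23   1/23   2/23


H(X,Y) = -Σ p(x,y) log₂ p(x,y)
  p(0,0)=3/46: -0.0652 × log₂(0.0652) = 0.2569
  p(0,1)=5/46: -0.1087 × log₂(0.1087) = 0.3480
  p(0,2)=2/23: -0.0870 × log₂(0.0870) = 0.3064
  p(0,3)=1/46: -0.0217 × log₂(0.0217) = 0.1201
  p(1,0)=3/46: -0.0652 × log₂(0.0652) = 0.2569
  p(1,1)=1/23: -0.0435 × log₂(0.0435) = 0.1967
  p(1,2)=1/23: -0.0435 × log₂(0.0435) = 0.1967
  p(1,3)=1/23: -0.0435 × log₂(0.0435) = 0.1967
  p(2,0)=1/23: -0.0435 × log₂(0.0435) = 0.1967
  p(2,1)=2/23: -0.0870 × log₂(0.0870) = 0.3064
  p(2,2)=3/46: -0.0652 × log₂(0.0652) = 0.2569
  p(2,3)=1/23: -0.0435 × log₂(0.0435) = 0.1967
  p(3,0)=3/46: -0.0652 × log₂(0.0652) = 0.2569
  p(3,1)=2/23: -0.0870 × log₂(0.0870) = 0.3064
  p(3,2)=1/23: -0.0435 × log₂(0.0435) = 0.1967
  p(3,3)=2/23: -0.0870 × log₂(0.0870) = 0.3064
H(X,Y) = 3.9012 bits


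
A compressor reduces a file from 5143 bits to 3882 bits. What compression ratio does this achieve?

Compression ratio = Original / Compressed
= 5143 / 3882 = 1.32:1


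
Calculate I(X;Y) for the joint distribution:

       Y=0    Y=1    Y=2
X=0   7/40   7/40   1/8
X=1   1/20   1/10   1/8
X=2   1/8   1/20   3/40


H(X) = 1.5223, H(Y) = 1.5841, H(X,Y) = 3.0498
I(X;Y) = H(X) + H(Y) - H(X,Y) = 0.0566 bits


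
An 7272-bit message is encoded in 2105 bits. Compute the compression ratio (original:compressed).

Compression ratio = Original / Compressed
= 7272 / 2105 = 3.45:1


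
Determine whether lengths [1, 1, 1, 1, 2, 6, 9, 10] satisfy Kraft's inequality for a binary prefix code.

Kraft inequality: Σ 2^(-l_i) ≤ 1 for prefix-free code
Calculating: 2^(-1) + 2^(-1) + 2^(-1) + 2^(-1) + 2^(-2) + 2^(-6) + 2^(-9) + 2^(-10)
= 0.5 + 0.5 + 0.5 + 0.5 + 0.25 + 0.015625 + 0.001953125 + 0.0009765625
= 2.2686
Since 2.2686 > 1, prefix-free code does not exist


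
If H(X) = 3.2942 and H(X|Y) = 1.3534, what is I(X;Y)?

I(X;Y) = H(X) - H(X|Y)
I(X;Y) = 3.2942 - 1.3534 = 1.9408 bits


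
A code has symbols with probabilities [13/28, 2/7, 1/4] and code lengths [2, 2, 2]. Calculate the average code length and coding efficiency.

Average length L = Σ p_i × l_i = 2.0000 bits
Entropy H = 1.5303 bits
Efficiency η = H/L × 100% = 76.52%


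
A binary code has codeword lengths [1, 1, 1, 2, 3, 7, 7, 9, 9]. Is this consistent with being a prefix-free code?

Kraft inequality: Σ 2^(-l_i) ≤ 1 for prefix-free code
Calculating: 2^(-1) + 2^(-1) + 2^(-1) + 2^(-2) + 2^(-3) + 2^(-7) + 2^(-7) + 2^(-9) + 2^(-9)
= 0.5 + 0.5 + 0.5 + 0.25 + 0.125 + 0.0078125 + 0.0078125 + 0.001953125 + 0.001953125
= 1.8945
Since 1.8945 > 1, prefix-free code does not exist


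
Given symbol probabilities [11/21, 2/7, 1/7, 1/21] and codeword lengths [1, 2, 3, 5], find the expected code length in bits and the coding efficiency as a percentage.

Average length L = Σ p_i × l_i = 1.7619 bits
Entropy H = 1.6153 bits
Efficiency η = H/L × 100% = 91.68%


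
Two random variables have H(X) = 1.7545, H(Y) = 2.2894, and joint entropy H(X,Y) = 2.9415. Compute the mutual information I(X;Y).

I(X;Y) = H(X) + H(Y) - H(X,Y)
I(X;Y) = 1.7545 + 2.2894 - 2.9415 = 1.1024 bits


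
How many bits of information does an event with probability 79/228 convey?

Information content I(x) = -log₂(p(x))
I = -log₂(79/228) = -log₂(0.3465)
I = 1.5291 bits


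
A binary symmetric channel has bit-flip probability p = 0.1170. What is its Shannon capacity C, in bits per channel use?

For BSC with error probability p:
C = 1 - H(p) where H(p) is binary entropy
H(0.1170) = -0.1170 × log₂(0.1170) - 0.8830 × log₂(0.8830)
H(p) = 0.5207
C = 1 - 0.5207 = 0.4793 bits/use


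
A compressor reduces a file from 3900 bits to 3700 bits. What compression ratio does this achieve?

Compression ratio = Original / Compressed
= 3900 / 3700 = 1.05:1


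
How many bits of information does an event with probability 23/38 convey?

Information content I(x) = -log₂(p(x))
I = -log₂(23/38) = -log₂(0.6053)
I = 0.7244 bits


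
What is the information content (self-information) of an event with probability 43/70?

Information content I(x) = -log₂(p(x))
I = -log₂(43/70) = -log₂(0.6143)
I = 0.7030 bits


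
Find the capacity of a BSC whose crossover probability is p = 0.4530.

For BSC with error probability p:
C = 1 - H(p) where H(p) is binary entropy
H(0.4530) = -0.4530 × log₂(0.4530) - 0.5470 × log₂(0.5470)
H(p) = 0.9936
C = 1 - 0.9936 = 0.0064 bits/use


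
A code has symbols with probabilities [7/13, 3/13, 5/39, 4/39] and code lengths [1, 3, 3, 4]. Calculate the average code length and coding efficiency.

Average length L = Σ p_i × l_i = 2.0256 bits
Entropy H = 1.6860 bits
Efficiency η = H/L × 100% = 83.23%


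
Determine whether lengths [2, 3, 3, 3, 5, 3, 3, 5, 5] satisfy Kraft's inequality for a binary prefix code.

Kraft inequality: Σ 2^(-l_i) ≤ 1 for prefix-free code
Calculating: 2^(-2) + 2^(-3) + 2^(-3) + 2^(-3) + 2^(-5) + 2^(-3) + 2^(-3) + 2^(-5) + 2^(-5)
= 0.25 + 0.125 + 0.125 + 0.125 + 0.03125 + 0.125 + 0.125 + 0.03125 + 0.03125
= 0.9688
Since 0.9688 ≤ 1, prefix-free code exists


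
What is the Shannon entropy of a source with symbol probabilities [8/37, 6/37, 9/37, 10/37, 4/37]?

H(X) = -Σ p(x) log₂ p(x)
  -8/37 × log₂(8/37) = 0.4777
  -6/37 × log₂(6/37) = 0.4256
  -9/37 × log₂(9/37) = 0.4961
  -10/37 × log₂(10/37) = 0.5101
  -4/37 × log₂(4/37) = 0.3470
H(X) = 2.2565 bits


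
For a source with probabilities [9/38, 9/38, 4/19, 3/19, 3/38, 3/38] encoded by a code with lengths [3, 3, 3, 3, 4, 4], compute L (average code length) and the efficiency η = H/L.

Average length L = Σ p_i × l_i = 3.1579 bits
Entropy H = 2.4564 bits
Efficiency η = H/L × 100% = 77.79%


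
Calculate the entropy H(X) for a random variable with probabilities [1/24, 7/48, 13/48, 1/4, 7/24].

H(X) = -Σ p(x) log₂ p(x)
  -1/24 × log₂(1/24) = 0.1910
  -7/48 × log₂(7/48) = 0.4051
  -13/48 × log₂(13/48) = 0.5104
  -1/4 × log₂(1/4) = 0.5000
  -7/24 × log₂(7/24) = 0.5185
H(X) = 2.1250 bits


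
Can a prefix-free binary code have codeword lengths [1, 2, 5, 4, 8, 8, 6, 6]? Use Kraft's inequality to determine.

Kraft inequality: Σ 2^(-l_i) ≤ 1 for prefix-free code
Calculating: 2^(-1) + 2^(-2) + 2^(-5) + 2^(-4) + 2^(-8) + 2^(-8) + 2^(-6) + 2^(-6)
= 0.5 + 0.25 + 0.03125 + 0.0625 + 0.00390625 + 0.00390625 + 0.015625 + 0.015625
= 0.8828
Since 0.8828 ≤ 1, prefix-free code exists


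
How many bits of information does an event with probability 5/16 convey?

Information content I(x) = -log₂(p(x))
I = -log₂(5/16) = -log₂(0.3125)
I = 1.6781 bits


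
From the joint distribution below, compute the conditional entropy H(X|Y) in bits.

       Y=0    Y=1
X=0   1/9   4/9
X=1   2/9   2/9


H(X|Y) = Σ_y p(y) H(X|Y=y)
  p(Y=0) = 1/3, H(X|Y=0) = 0.9183
  p(Y=1) = 2/3, H(X|Y=1) = 0.9183
H(X|Y) = 0.3333×0.9183 + 0.6667×0.9183 = 0.9183 bits


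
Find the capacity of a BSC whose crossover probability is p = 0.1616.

For BSC with error probability p:
C = 1 - H(p) where H(p) is binary entropy
H(0.1616) = -0.1616 × log₂(0.1616) - 0.8384 × log₂(0.8384)
H(p) = 0.6381
C = 1 - 0.6381 = 0.3619 bits/use


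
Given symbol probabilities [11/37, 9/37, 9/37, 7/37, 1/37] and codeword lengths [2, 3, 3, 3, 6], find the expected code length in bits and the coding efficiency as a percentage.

Average length L = Σ p_i × l_i = 2.7838 bits
Entropy H = 2.1077 bits
Efficiency η = H/L × 100% = 75.71%


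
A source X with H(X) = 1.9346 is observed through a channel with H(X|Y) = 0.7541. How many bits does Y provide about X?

I(X;Y) = H(X) - H(X|Y)
I(X;Y) = 1.9346 - 0.7541 = 1.1805 bits


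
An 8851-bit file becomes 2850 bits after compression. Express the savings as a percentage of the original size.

Space savings = (1 - Compressed/Original) × 100%
= (1 - 2850/8851) × 100%
= 67.80%


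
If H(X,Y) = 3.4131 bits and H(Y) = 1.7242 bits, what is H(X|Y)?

Chain rule: H(X,Y) = H(X|Y) + H(Y)
H(X|Y) = H(X,Y) - H(Y) = 3.4131 - 1.7242 = 1.6889 bits


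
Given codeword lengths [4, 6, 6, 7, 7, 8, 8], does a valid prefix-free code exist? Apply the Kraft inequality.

Kraft inequality: Σ 2^(-l_i) ≤ 1 for prefix-free code
Calculating: 2^(-4) + 2^(-6) + 2^(-6) + 2^(-7) + 2^(-7) + 2^(-8) + 2^(-8)
= 0.0625 + 0.015625 + 0.015625 + 0.0078125 + 0.0078125 + 0.00390625 + 0.00390625
= 0.1172
Since 0.1172 ≤ 1, prefix-free code exists


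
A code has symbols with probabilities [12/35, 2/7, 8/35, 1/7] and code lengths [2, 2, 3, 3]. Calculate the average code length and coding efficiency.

Average length L = Σ p_i × l_i = 2.3714 bits
Entropy H = 1.9336 bits
Efficiency η = H/L × 100% = 81.54%


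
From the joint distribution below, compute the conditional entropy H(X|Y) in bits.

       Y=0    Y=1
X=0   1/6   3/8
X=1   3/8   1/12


H(X|Y) = Σ_y p(y) H(X|Y=y)
  p(Y=0) = 13/24, H(X|Y=0) = 0.8905
  p(Y=1) = 11/24, H(X|Y=1) = 0.6840
H(X|Y) = 0.5417×0.8905 + 0.4583×0.6840 = 0.7959 bits


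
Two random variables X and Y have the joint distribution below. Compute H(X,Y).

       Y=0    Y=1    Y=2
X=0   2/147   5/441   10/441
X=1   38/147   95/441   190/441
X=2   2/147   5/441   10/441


H(X,Y) = -Σ p(x,y) log₂ p(x,y)
  p(0,0)=2/147: -0.0136 × log₂(0.0136) = 0.0843
  p(0,1)=5/441: -0.0113 × log₂(0.0113) = 0.0733
  p(0,2)=10/441: -0.0227 × log₂(0.0227) = 0.1239
  p(1,0)=38/147: -0.2585 × log₂(0.2585) = 0.5045
  p(1,1)=95/441: -0.2154 × log₂(0.2154) = 0.4771
  p(1,2)=190/441: -0.4308 × log₂(0.4308) = 0.5234
  p(2,0)=2/147: -0.0136 × log₂(0.0136) = 0.0843
  p(2,1)=5/441: -0.0113 × log₂(0.0113) = 0.0733
  p(2,2)=10/441: -0.0227 × log₂(0.0227) = 0.1239
H(X,Y) = 2.0680 bits


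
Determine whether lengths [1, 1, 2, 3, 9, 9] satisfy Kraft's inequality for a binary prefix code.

Kraft inequality: Σ 2^(-l_i) ≤ 1 for prefix-free code
Calculating: 2^(-1) + 2^(-1) + 2^(-2) + 2^(-3) + 2^(-9) + 2^(-9)
= 0.5 + 0.5 + 0.25 + 0.125 + 0.001953125 + 0.001953125
= 1.3789
Since 1.3789 > 1, prefix-free code does not exist


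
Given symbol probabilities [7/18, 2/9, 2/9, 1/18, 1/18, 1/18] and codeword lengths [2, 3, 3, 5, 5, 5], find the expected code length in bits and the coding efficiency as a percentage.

Average length L = Σ p_i × l_i = 2.9444 bits
Entropy H = 2.1893 bits
Efficiency η = H/L × 100% = 74.35%


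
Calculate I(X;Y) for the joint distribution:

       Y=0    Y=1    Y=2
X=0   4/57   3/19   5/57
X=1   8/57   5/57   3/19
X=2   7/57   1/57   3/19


H(X) = 1.5758, H(Y) = 1.5635, H(X,Y) = 3.0178
I(X;Y) = H(X) + H(Y) - H(X,Y) = 0.1215 bits


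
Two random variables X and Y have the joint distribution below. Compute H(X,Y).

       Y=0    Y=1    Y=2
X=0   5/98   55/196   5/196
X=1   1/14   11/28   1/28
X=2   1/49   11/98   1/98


H(X,Y) = -Σ p(x,y) log₂ p(x,y)
  p(0,0)=5/98: -0.0510 × log₂(0.0510) = 0.2190
  p(0,1)=55/196: -0.2806 × log₂(0.2806) = 0.5145
  p(0,2)=5/196: -0.0255 × log₂(0.0255) = 0.1350
  p(1,0)=1/14: -0.0714 × log₂(0.0714) = 0.2720
  p(1,1)=11/28: -0.3929 × log₂(0.3929) = 0.5295
  p(1,2)=1/28: -0.0357 × log₂(0.0357) = 0.1717
  p(2,0)=1/49: -0.0204 × log₂(0.0204) = 0.1146
  p(2,1)=11/98: -0.1122 × log₂(0.1122) = 0.3542
  p(2,2)=1/98: -0.0102 × log₂(0.0102) = 0.0675
H(X,Y) = 2.3779 bits


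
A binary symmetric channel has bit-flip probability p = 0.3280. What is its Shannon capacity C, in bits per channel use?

For BSC with error probability p:
C = 1 - H(p) where H(p) is binary entropy
H(0.3280) = -0.3280 × log₂(0.3280) - 0.6720 × log₂(0.6720)
H(p) = 0.9129
C = 1 - 0.9129 = 0.0871 bits/use


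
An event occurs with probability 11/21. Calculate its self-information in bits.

Information content I(x) = -log₂(p(x))
I = -log₂(11/21) = -log₂(0.5238)
I = 0.9329 bits


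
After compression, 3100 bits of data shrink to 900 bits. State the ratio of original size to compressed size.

Compression ratio = Original / Compressed
= 3100 / 900 = 3.44:1


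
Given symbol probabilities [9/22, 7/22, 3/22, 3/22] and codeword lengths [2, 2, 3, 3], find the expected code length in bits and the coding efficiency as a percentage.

Average length L = Σ p_i × l_i = 2.2727 bits
Entropy H = 1.8371 bits
Efficiency η = H/L × 100% = 80.83%


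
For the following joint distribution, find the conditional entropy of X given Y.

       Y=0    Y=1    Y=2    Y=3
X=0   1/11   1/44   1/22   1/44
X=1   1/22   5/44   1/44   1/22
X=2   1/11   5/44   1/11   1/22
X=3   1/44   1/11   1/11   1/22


H(X|Y) = Σ_y p(y) H(X|Y=y)
  p(Y=0) = 1/4, H(X|Y=0) = 1.8231
  p(Y=1) = 15/44, H(X|Y=1) = 1.8256
  p(Y=2) = 1/4, H(X|Y=2) = 1.8231
  p(Y=3) = 7/44, H(X|Y=3) = 1.9502
H(X|Y) = 0.2500×1.8231 + 0.3409×1.8256 + 0.2500×1.8231 + 0.1591×1.9502 = 1.8442 bits


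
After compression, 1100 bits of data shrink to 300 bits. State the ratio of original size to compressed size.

Compression ratio = Original / Compressed
= 1100 / 300 = 3.67:1


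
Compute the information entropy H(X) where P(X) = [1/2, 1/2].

H(X) = -Σ p(x) log₂ p(x)
  -1/2 × log₂(1/2) = 0.5000
  -1/2 × log₂(1/2) = 0.5000
H(X) = 1.0000 bits


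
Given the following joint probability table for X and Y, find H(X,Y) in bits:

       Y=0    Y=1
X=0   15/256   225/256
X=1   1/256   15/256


H(X,Y) = -Σ p(x,y) log₂ p(x,y)
  p(0,0)=15/256: -0.0586 × log₂(0.0586) = 0.2398
  p(0,1)=225/256: -0.8789 × log₂(0.8789) = 0.1637
  p(1,0)=1/256: -0.0039 × log₂(0.0039) = 0.0312
  p(1,1)=15/256: -0.0586 × log₂(0.0586) = 0.2398
H(X,Y) = 0.6746 bits


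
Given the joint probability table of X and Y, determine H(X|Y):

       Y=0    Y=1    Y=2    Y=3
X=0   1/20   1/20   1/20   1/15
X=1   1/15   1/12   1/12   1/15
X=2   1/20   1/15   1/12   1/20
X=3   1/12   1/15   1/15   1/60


H(X|Y) = Σ_y p(y) H(X|Y=y)
  p(Y=0) = 1/4, H(X|Y=0) = 1.9656
  p(Y=1) = 4/15, H(X|Y=1) = 1.9772
  p(Y=2) = 17/60, H(X|Y=2) = 1.9713
  p(Y=3) = 1/5, H(X|Y=3) = 1.8554
H(X|Y) = 0.2500×1.9656 + 0.2667×1.9772 + 0.2833×1.9713 + 0.2000×1.8554 = 1.9483 bits


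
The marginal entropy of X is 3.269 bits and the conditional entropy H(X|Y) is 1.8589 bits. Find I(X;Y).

I(X;Y) = H(X) - H(X|Y)
I(X;Y) = 3.269 - 1.8589 = 1.4101 bits


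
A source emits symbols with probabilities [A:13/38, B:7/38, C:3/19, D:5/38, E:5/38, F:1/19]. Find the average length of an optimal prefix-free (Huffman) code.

Huffman tree construction:
Combine smallest probabilities repeatedly
Resulting codes:
  A: 11 (length 2)
  B: 00 (length 2)
  C: 101 (length 3)
  D: 011 (length 3)
  E: 100 (length 3)
  F: 010 (length 3)
Average length = Σ p(s) × length(s) = 2.4737 bits


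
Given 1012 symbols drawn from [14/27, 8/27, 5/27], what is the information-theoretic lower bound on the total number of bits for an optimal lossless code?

Entropy H = 1.4618 bits/symbol
Minimum bits = H × n = 1.4618 × 1012
= 1479.37 bits


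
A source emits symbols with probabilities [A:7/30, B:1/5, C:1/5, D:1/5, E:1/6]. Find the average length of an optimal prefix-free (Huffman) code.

Huffman tree construction:
Combine smallest probabilities repeatedly
Resulting codes:
  A: 10 (length 2)
  B: 111 (length 3)
  C: 00 (length 2)
  D: 01 (length 2)
  E: 110 (length 3)
Average length = Σ p(s) × length(s) = 2.3667 bits


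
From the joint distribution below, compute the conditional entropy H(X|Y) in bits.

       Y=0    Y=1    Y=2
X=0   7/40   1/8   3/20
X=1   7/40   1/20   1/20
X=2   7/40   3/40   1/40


H(X|Y) = Σ_y p(y) H(X|Y=y)
  p(Y=0) = 21/40, H(X|Y=0) = 1.5850
  p(Y=1) = 1/4, H(X|Y=1) = 1.4855
  p(Y=2) = 9/40, H(X|Y=2) = 1.2244
H(X|Y) = 0.5250×1.5850 + 0.2500×1.4855 + 0.2250×1.2244 = 1.4790 bits


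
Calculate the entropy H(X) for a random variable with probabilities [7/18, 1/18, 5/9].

H(X) = -Σ p(x) log₂ p(x)
  -7/18 × log₂(7/18) = 0.5299
  -1/18 × log₂(1/18) = 0.2317
  -5/9 × log₂(5/9) = 0.4711
H(X) = 1.2327 bits


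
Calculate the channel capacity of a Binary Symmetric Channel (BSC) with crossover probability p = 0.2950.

For BSC with error probability p:
C = 1 - H(p) where H(p) is binary entropy
H(0.2950) = -0.2950 × log₂(0.2950) - 0.7050 × log₂(0.7050)
H(p) = 0.8751
C = 1 - 0.8751 = 0.1249 bits/use


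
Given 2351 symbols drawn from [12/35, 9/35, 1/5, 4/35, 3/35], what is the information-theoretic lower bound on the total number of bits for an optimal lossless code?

Entropy H = 2.1591 bits/symbol
Minimum bits = H × n = 2.1591 × 2351
= 5076.12 bits


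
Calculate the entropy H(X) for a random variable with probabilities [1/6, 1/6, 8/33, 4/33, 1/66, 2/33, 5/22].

H(X) = -Σ p(x) log₂ p(x)
  -1/6 × log₂(1/6) = 0.4308
  -1/6 × log₂(1/6) = 0.4308
  -8/33 × log₂(8/33) = 0.4956
  -4/33 × log₂(4/33) = 0.3690
  -1/66 × log₂(1/66) = 0.0916
  -2/33 × log₂(2/33) = 0.2451
  -5/22 × log₂(5/22) = 0.4858
H(X) = 2.5488 bits


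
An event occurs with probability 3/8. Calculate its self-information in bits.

Information content I(x) = -log₂(p(x))
I = -log₂(3/8) = -log₂(0.3750)
I = 1.4150 bits


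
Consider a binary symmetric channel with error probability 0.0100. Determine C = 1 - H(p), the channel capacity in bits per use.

For BSC with error probability p:
C = 1 - H(p) where H(p) is binary entropy
H(0.0100) = -0.0100 × log₂(0.0100) - 0.9900 × log₂(0.9900)
H(p) = 0.0808
C = 1 - 0.0808 = 0.9192 bits/use


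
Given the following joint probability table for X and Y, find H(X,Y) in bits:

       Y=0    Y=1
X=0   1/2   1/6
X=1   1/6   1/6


H(X,Y) = -Σ p(x,y) log₂ p(x,y)
  p(0,0)=1/2: -0.5000 × log₂(0.5000) = 0.5000
  p(0,1)=1/6: -0.1667 × log₂(0.1667) = 0.4308
  p(1,0)=1/6: -0.1667 × log₂(0.1667) = 0.4308
  p(1,1)=1/6: -0.1667 × log₂(0.1667) = 0.4308
H(X,Y) = 1.7925 bits


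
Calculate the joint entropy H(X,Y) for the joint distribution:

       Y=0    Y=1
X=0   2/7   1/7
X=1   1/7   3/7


H(X,Y) = -Σ p(x,y) log₂ p(x,y)
  p(0,0)=2/7: -0.2857 × log₂(0.2857) = 0.5164
  p(0,1)=1/7: -0.1429 × log₂(0.1429) = 0.4011
  p(1,0)=1/7: -0.1429 × log₂(0.1429) = 0.4011
  p(1,1)=3/7: -0.4286 × log₂(0.4286) = 0.5239
H(X,Y) = 1.8424 bits


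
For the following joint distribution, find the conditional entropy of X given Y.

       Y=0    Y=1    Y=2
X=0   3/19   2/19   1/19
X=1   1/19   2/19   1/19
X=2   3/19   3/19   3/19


H(X|Y) = Σ_y p(y) H(X|Y=y)
  p(Y=0) = 7/19, H(X|Y=0) = 1.4488
  p(Y=1) = 7/19, H(X|Y=1) = 1.5567
  p(Y=2) = 5/19, H(X|Y=2) = 1.3710
H(X|Y) = 0.3684×1.4488 + 0.3684×1.5567 + 0.2632×1.3710 = 1.4681 bits


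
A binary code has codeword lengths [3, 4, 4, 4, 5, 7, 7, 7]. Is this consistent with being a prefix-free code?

Kraft inequality: Σ 2^(-l_i) ≤ 1 for prefix-free code
Calculating: 2^(-3) + 2^(-4) + 2^(-4) + 2^(-4) + 2^(-5) + 2^(-7) + 2^(-7) + 2^(-7)
= 0.125 + 0.0625 + 0.0625 + 0.0625 + 0.03125 + 0.0078125 + 0.0078125 + 0.0078125
= 0.3672
Since 0.3672 ≤ 1, prefix-free code exists


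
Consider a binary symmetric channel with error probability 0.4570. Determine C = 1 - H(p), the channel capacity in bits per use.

For BSC with error probability p:
C = 1 - H(p) where H(p) is binary entropy
H(0.4570) = -0.4570 × log₂(0.4570) - 0.5430 × log₂(0.5430)
H(p) = 0.9947
C = 1 - 0.9947 = 0.0053 bits/use


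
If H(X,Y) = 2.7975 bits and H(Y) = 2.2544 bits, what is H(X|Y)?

Chain rule: H(X,Y) = H(X|Y) + H(Y)
H(X|Y) = H(X,Y) - H(Y) = 2.7975 - 2.2544 = 0.5431 bits


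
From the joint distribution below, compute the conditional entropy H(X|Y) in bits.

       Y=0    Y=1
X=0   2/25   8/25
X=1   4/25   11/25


H(X|Y) = Σ_y p(y) H(X|Y=y)
  p(Y=0) = 6/25, H(X|Y=0) = 0.9183
  p(Y=1) = 19/25, H(X|Y=1) = 0.9819
H(X|Y) = 0.2400×0.9183 + 0.7600×0.9819 = 0.9667 bits


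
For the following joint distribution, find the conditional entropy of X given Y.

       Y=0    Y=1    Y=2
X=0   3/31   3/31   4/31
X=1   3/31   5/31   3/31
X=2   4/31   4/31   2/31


H(X|Y) = Σ_y p(y) H(X|Y=y)
  p(Y=0) = 10/31, H(X|Y=0) = 1.5710
  p(Y=1) = 12/31, H(X|Y=1) = 1.5546
  p(Y=2) = 9/31, H(X|Y=2) = 1.5305
H(X|Y) = 0.3226×1.5710 + 0.3871×1.5546 + 0.2903×1.5305 = 1.5529 bits


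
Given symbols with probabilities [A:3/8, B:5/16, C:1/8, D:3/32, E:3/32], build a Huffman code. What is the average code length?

Huffman tree construction:
Combine smallest probabilities repeatedly
Resulting codes:
  A: 0 (length 1)
  B: 10 (length 2)
  C: 110 (length 3)
  D: 1110 (length 4)
  E: 1111 (length 4)
Average length = Σ p(s) × length(s) = 2.1250 bits


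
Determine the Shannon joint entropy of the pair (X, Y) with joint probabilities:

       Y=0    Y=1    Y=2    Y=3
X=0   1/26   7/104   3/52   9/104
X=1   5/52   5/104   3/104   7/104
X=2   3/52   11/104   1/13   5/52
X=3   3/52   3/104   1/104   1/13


H(X,Y) = -Σ p(x,y) log₂ p(x,y)
  p(0,0)=1/26: -0.0385 × log₂(0.0385) = 0.1808
  p(0,1)=7/104: -0.0673 × log₂(0.0673) = 0.2620
  p(0,2)=3/52: -0.0577 × log₂(0.0577) = 0.2374
  p(0,3)=9/104: -0.0865 × log₂(0.0865) = 0.3055
  p(1,0)=5/52: -0.0962 × log₂(0.0962) = 0.3249
  p(1,1)=5/104: -0.0481 × log₂(0.0481) = 0.2105
  p(1,2)=3/104: -0.0288 × log₂(0.0288) = 0.1476
  p(1,3)=7/104: -0.0673 × log₂(0.0673) = 0.2620
  p(2,0)=3/52: -0.0577 × log₂(0.0577) = 0.2374
  p(2,1)=11/104: -0.1058 × log₂(0.1058) = 0.3428
  p(2,2)=1/13: -0.0769 × log₂(0.0769) = 0.2846
  p(2,3)=5/52: -0.0962 × log₂(0.0962) = 0.3249
  p(3,0)=3/52: -0.0577 × log₂(0.0577) = 0.2374
  p(3,1)=3/104: -0.0288 × log₂(0.0288) = 0.1476
  p(3,2)=1/104: -0.0096 × log₂(0.0096) = 0.0644
  p(3,3)=1/13: -0.0769 × log₂(0.0769) = 0.2846
H(X,Y) = 3.8545 bits


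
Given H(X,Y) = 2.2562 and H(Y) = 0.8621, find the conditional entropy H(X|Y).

Chain rule: H(X,Y) = H(X|Y) + H(Y)
H(X|Y) = H(X,Y) - H(Y) = 2.2562 - 0.8621 = 1.3941 bits


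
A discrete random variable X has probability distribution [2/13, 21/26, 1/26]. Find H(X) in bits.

H(X) = -Σ p(x) log₂ p(x)
  -2/13 × log₂(2/13) = 0.4155
  -21/26 × log₂(21/26) = 0.2489
  -1/26 × log₂(1/26) = 0.1808
H(X) = 0.8451 bits


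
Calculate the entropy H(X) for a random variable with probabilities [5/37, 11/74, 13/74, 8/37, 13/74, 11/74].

H(X) = -Σ p(x) log₂ p(x)
  -5/37 × log₂(5/37) = 0.3902
  -11/74 × log₂(11/74) = 0.4088
  -13/74 × log₂(13/74) = 0.4408
  -8/37 × log₂(8/37) = 0.4777
  -13/74 × log₂(13/74) = 0.4408
  -11/74 × log₂(11/74) = 0.4088
H(X) = 2.5670 bits


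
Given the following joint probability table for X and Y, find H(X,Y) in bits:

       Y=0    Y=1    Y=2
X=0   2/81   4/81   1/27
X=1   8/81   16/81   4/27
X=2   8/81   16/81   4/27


H(X,Y) = -Σ p(x,y) log₂ p(x,y)
  p(0,0)=2/81: -0.0247 × log₂(0.0247) = 0.1318
  p(0,1)=4/81: -0.0494 × log₂(0.0494) = 0.2143
  p(0,2)=1/27: -0.0370 × log₂(0.0370) = 0.1761
  p(1,0)=8/81: -0.0988 × log₂(0.0988) = 0.3299
  p(1,1)=16/81: -0.1975 × log₂(0.1975) = 0.4622
  p(1,2)=4/27: -0.1481 × log₂(0.1481) = 0.4081
  p(2,0)=8/81: -0.0988 × log₂(0.0988) = 0.3299
  p(2,1)=16/81: -0.1975 × log₂(0.1975) = 0.4622
  p(2,2)=4/27: -0.1481 × log₂(0.1481) = 0.4081
H(X,Y) = 2.9226 bits


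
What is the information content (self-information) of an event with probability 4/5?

Information content I(x) = -log₂(p(x))
I = -log₂(4/5) = -log₂(0.8000)
I = 0.3219 bits


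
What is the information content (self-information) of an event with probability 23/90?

Information content I(x) = -log₂(p(x))
I = -log₂(23/90) = -log₂(0.2556)
I = 1.9683 bits


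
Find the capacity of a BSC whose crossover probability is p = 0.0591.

For BSC with error probability p:
C = 1 - H(p) where H(p) is binary entropy
H(0.0591) = -0.0591 × log₂(0.0591) - 0.9409 × log₂(0.9409)
H(p) = 0.3239
C = 1 - 0.3239 = 0.6761 bits/use


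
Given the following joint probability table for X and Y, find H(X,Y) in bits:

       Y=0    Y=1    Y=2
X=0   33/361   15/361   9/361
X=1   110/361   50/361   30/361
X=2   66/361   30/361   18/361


H(X,Y) = -Σ p(x,y) log₂ p(x,y)
  p(0,0)=33/361: -0.0914 × log₂(0.0914) = 0.3155
  p(0,1)=15/361: -0.0416 × log₂(0.0416) = 0.1907
  p(0,2)=9/361: -0.0249 × log₂(0.0249) = 0.1328
  p(1,0)=110/361: -0.3047 × log₂(0.3047) = 0.5224
  p(1,1)=50/361: -0.1385 × log₂(0.1385) = 0.3950
  p(1,2)=30/361: -0.0831 × log₂(0.0831) = 0.2983
  p(2,0)=66/361: -0.1828 × log₂(0.1828) = 0.4482
  p(2,1)=30/361: -0.0831 × log₂(0.0831) = 0.2983
  p(2,2)=18/361: -0.0499 × log₂(0.0499) = 0.2157
H(X,Y) = 2.8168 bits


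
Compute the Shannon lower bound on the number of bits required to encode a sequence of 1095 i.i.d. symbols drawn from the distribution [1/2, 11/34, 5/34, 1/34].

Entropy H = 1.5830 bits/symbol
Minimum bits = H × n = 1.5830 × 1095
= 1733.43 bits


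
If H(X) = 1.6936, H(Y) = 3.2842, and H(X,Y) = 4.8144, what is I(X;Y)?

I(X;Y) = H(X) + H(Y) - H(X,Y)
I(X;Y) = 1.6936 + 3.2842 - 4.8144 = 0.1634 bits


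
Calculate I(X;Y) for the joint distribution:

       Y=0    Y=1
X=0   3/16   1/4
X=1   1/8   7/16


H(X) = 0.9887, H(Y) = 0.8960, H(X,Y) = 1.8496
I(X;Y) = H(X) + H(Y) - H(X,Y) = 0.0351 bits


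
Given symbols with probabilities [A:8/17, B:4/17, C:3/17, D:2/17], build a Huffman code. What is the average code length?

Huffman tree construction:
Combine smallest probabilities repeatedly
Resulting codes:
  A: 0 (length 1)
  B: 10 (length 2)
  C: 111 (length 3)
  D: 110 (length 3)
Average length = Σ p(s) × length(s) = 1.8235 bits


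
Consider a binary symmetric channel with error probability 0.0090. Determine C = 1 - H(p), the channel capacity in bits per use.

For BSC with error probability p:
C = 1 - H(p) where H(p) is binary entropy
H(0.0090) = -0.0090 × log₂(0.0090) - 0.9910 × log₂(0.9910)
H(p) = 0.0741
C = 1 - 0.0741 = 0.9259 bits/use


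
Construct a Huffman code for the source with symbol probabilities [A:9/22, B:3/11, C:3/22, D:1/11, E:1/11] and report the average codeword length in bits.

Huffman tree construction:
Combine smallest probabilities repeatedly
Resulting codes:
  A: 0 (length 1)
  B: 10 (length 2)
  C: 110 (length 3)
  D: 1110 (length 4)
  E: 1111 (length 4)
Average length = Σ p(s) × length(s) = 2.0909 bits


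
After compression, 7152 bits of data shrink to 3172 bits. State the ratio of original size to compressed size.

Compression ratio = Original / Compressed
= 7152 / 3172 = 2.25:1


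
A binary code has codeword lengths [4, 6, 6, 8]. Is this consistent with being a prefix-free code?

Kraft inequality: Σ 2^(-l_i) ≤ 1 for prefix-free code
Calculating: 2^(-4) + 2^(-6) + 2^(-6) + 2^(-8)
= 0.0625 + 0.015625 + 0.015625 + 0.00390625
= 0.0977
Since 0.0977 ≤ 1, prefix-free code exists


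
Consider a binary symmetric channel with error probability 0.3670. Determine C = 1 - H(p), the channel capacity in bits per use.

For BSC with error probability p:
C = 1 - H(p) where H(p) is binary entropy
H(0.3670) = -0.3670 × log₂(0.3670) - 0.6330 × log₂(0.6330)
H(p) = 0.9483
C = 1 - 0.9483 = 0.0517 bits/use


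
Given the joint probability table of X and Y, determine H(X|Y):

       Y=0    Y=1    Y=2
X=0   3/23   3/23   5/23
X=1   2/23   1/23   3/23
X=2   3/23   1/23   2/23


H(X|Y) = Σ_y p(y) H(X|Y=y)
  p(Y=0) = 8/23, H(X|Y=0) = 1.5613
  p(Y=1) = 5/23, H(X|Y=1) = 1.3710
  p(Y=2) = 10/23, H(X|Y=2) = 1.4855
H(X|Y) = 0.3478×1.5613 + 0.2174×1.3710 + 0.4348×1.4855 = 1.4869 bits


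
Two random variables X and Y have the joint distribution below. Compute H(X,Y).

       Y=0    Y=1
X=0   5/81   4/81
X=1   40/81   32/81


H(X,Y) = -Σ p(x,y) log₂ p(x,y)
  p(0,0)=5/81: -0.0617 × log₂(0.0617) = 0.2480
  p(0,1)=4/81: -0.0494 × log₂(0.0494) = 0.2143
  p(1,0)=40/81: -0.4938 × log₂(0.4938) = 0.5027
  p(1,1)=32/81: -0.3951 × log₂(0.3951) = 0.5293
H(X,Y) = 1.4943 bits


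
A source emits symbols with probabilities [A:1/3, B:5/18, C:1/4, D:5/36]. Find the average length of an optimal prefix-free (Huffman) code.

Huffman tree construction:
Combine smallest probabilities repeatedly
Resulting codes:
  A: 11 (length 2)
  B: 10 (length 2)
  C: 01 (length 2)
  D: 00 (length 2)
Average length = Σ p(s) × length(s) = 2.0000 bits


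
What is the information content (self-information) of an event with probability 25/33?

Information content I(x) = -log₂(p(x))
I = -log₂(25/33) = -log₂(0.7576)
I = 0.4005 bits


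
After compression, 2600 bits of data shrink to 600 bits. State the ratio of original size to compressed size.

Compression ratio = Original / Compressed
= 2600 / 600 = 4.33:1


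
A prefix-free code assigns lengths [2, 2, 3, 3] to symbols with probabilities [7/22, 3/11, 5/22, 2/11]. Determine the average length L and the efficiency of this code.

Average length L = Σ p_i × l_i = 2.4091 bits
Entropy H = 1.9698 bits
Efficiency η = H/L × 100% = 81.77%


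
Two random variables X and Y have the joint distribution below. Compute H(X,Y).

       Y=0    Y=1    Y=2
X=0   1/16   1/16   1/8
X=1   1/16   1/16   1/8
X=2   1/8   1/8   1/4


H(X,Y) = -Σ p(x,y) log₂ p(x,y)
  p(0,0)=1/16: -0.0625 × log₂(0.0625) = 0.2500
  p(0,1)=1/16: -0.0625 × log₂(0.0625) = 0.2500
  p(0,2)=1/8: -0.1250 × log₂(0.1250) = 0.3750
  p(1,0)=1/16: -0.0625 × log₂(0.0625) = 0.2500
  p(1,1)=1/16: -0.0625 × log₂(0.0625) = 0.2500
  p(1,2)=1/8: -0.1250 × log₂(0.1250) = 0.3750
  p(2,0)=1/8: -0.1250 × log₂(0.1250) = 0.3750
  p(2,1)=1/8: -0.1250 × log₂(0.1250) = 0.3750
  p(2,2)=1/4: -0.2500 × log₂(0.2500) = 0.5000
H(X,Y) = 3.0000 bits


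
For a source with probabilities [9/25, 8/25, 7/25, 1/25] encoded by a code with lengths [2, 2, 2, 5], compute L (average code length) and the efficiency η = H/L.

Average length L = Σ p_i × l_i = 2.1200 bits
Entropy H = 1.7566 bits
Efficiency η = H/L × 100% = 82.86%


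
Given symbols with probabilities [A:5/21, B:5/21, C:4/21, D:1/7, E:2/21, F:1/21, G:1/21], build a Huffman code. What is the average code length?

Huffman tree construction:
Combine smallest probabilities repeatedly
Resulting codes:
  A: 01 (length 2)
  B: 10 (length 2)
  C: 111 (length 3)
  D: 110 (length 3)
  E: 000 (length 3)
  F: 0010 (length 4)
  G: 0011 (length 4)
Average length = Σ p(s) × length(s) = 2.6190 bits


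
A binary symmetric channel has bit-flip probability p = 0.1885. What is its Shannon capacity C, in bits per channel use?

For BSC with error probability p:
C = 1 - H(p) where H(p) is binary entropy
H(0.1885) = -0.1885 × log₂(0.1885) - 0.8115 × log₂(0.8115)
H(p) = 0.6983
C = 1 - 0.6983 = 0.3017 bits/use


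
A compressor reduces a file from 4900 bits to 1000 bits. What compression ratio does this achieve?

Compression ratio = Original / Compressed
= 4900 / 1000 = 4.90:1


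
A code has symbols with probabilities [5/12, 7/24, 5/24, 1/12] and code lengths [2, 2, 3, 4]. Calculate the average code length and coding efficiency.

Average length L = Σ p_i × l_i = 2.3750 bits
Entropy H = 1.8149 bits
Efficiency η = H/L × 100% = 76.42%


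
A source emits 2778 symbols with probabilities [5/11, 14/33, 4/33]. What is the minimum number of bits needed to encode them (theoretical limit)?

Entropy H = 1.4109 bits/symbol
Minimum bits = H × n = 1.4109 × 2778
= 3919.39 bits


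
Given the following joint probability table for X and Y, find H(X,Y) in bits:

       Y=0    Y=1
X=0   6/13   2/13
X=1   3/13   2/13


H(X,Y) = -Σ p(x,y) log₂ p(x,y)
  p(0,0)=6/13: -0.4615 × log₂(0.4615) = 0.5148
  p(0,1)=2/13: -0.1538 × log₂(0.1538) = 0.4155
  p(1,0)=3/13: -0.2308 × log₂(0.2308) = 0.4882
  p(1,1)=2/13: -0.1538 × log₂(0.1538) = 0.4155
H(X,Y) = 1.8339 bits


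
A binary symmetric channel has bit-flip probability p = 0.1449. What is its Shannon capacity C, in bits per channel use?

For BSC with error probability p:
C = 1 - H(p) where H(p) is binary entropy
H(0.1449) = -0.1449 × log₂(0.1449) - 0.8551 × log₂(0.8551)
H(p) = 0.5969
C = 1 - 0.5969 = 0.4031 bits/use


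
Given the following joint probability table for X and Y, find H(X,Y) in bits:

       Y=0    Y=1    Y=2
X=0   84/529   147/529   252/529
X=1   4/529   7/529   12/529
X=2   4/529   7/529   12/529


H(X,Y) = -Σ p(x,y) log₂ p(x,y)
  p(0,0)=84/529: -0.1588 × log₂(0.1588) = 0.4216
  p(0,1)=147/529: -0.2779 × log₂(0.2779) = 0.5134
  p(0,2)=252/529: -0.4764 × log₂(0.4764) = 0.5096
  p(1,0)=4/529: -0.0076 × log₂(0.0076) = 0.0533
  p(1,1)=7/529: -0.0132 × log₂(0.0132) = 0.0826
  p(1,2)=12/529: -0.0227 × log₂(0.0227) = 0.1239
  p(2,0)=4/529: -0.0076 × log₂(0.0076) = 0.0533
  p(2,1)=7/529: -0.0132 × log₂(0.0132) = 0.0826
  p(2,2)=12/529: -0.0227 × log₂(0.0227) = 0.1239
H(X,Y) = 1.9641 bits
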